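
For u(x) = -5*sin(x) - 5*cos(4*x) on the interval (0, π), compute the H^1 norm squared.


||u||_{H^1(0,π)}^2 = -340/3 + 475*π/2

u'(x) = 20*sin(4*x) - 5*cos(x).
Expand u² and (u')² and integrate term by term on (0, π), using: for integers n ≥ 1, ∫_0^π sin²(nx) dx = ∫_0^π cos²(nx) dx = π/2; for n ≠ n', ∫_0^π sin(nx)sin(n'x) dx = ∫_0^π cos(nx)cos(n'x) dx = 0; and by product-to-sum, ∫_0^π sin(nx)cos(n'x) dx = ½∫_0^π [sin((n+n')x) + sin((n−n')x)] dx, which is 0 when n+n' is even and 2n/(n²−n'²) when n+n' is odd (it need not vanish on (0, π)).
  u² squared terms: (-5)²·∫cos(4x)² dx = 25·π/2 = 25*π/2;  (-5)²·∫sin(x)² dx = 25·π/2 = 25*π/2.
  u² cross terms: 2·(-5)·(-5)·∫cos(4x)·sin(x) dx = 50·(-2/15) = -20/3.
  So ∫_0^π u² dx = 25*π/2 + 25*π/2 − 20/3 = -20/3 + 25*π.
  (u')² squared terms: (-5)²·∫cos(x)² dx = 25·π/2 = 25*π/2;  (20)²·∫sin(4x)² dx = 400·π/2 = 200*π.
  (u')² cross terms: 2·(-5)·(20)·∫cos(x)·sin(4x) dx = -200·(8/15) = -320/3.
  So ∫_0^π (u')² dx = 25*π/2 + 200*π − 320/3 = -320/3 + 425*π/2.
||u||_{H^1}^2 = (-20/3 + 25*π) + (-320/3 + 425*π/2) = -340/3 + 475*π/2.


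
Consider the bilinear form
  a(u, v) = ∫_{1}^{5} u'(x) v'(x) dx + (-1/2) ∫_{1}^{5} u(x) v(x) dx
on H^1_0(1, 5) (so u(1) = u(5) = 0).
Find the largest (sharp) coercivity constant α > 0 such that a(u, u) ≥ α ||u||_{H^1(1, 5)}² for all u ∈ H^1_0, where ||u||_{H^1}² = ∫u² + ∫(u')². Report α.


α = (-8 + π^2)/(π^2 + 16)

Coercivity of a(·,·) on H^1_0(1, 5) means a(u, u) ≥ α ||u||_{H^1}² for every u ∈ H^1_0.
The interval has length L = 4, and Poincaré/coercivity depend only on L. Here a(u, u) = ∫(u')² + (-1/2)·∫u².
Here c = -1/2 < 0 with |c| < (π/L)² = π^2/16, so coercivity still holds. The condition a(u,u) ≥ α||u||_{H^1}² reads (1−α)∫(u')² ≥ (α−c)∫u². Any admissible α is ≤ 1 (rapidly oscillating u have ∫u²/∫(u')² → 0), and α = 1 would force 0 ≥ (1−c)∫u², impossible since c < 1; so 1−α > 0. By the sharp Poincaré inequality on H^1_0 of an interval of length L, ∫(u')² ≥ (π/L)²∫u² with equality for the first sine mode sin(π(x−x₀)/L) (x₀ the left endpoint), so the inequality holds for all u iff (1−α)(π/L)² ≥ α − c, i.e. α ≤ ((π/L)² + c)/((π/L)² + 1) = (1 + c(L/π)²)/(1 + (L/π)²). (Direct route, valid since c ≤ 0: Poincaré gives c∫u² ≥ c(L/π)²∫(u')², so a(u,u) ≥ (1 + c(L/π)²)∫(u')², while ||u||_{H^1}² ≤ (1 + (L/π)²)∫(u')²; dividing yields the same α.) With (π/L)² = π^2/16 and c = -1/2, the largest admissible constant is α = ((π/L)² + c)/((π/L)² + 1).
Simplifying, α = (-8 + π^2)/(π^2 + 16).


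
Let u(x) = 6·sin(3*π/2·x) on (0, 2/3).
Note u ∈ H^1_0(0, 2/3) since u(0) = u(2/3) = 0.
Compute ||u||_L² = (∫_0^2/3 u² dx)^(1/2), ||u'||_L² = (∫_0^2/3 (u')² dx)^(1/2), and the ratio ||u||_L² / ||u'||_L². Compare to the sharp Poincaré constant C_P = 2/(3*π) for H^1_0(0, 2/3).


||u||_L² / ||u'||_L² = 2/(3*π) = C_P.

u(x) = 6·sin(3*π/2·x), so u'(x) = 9*π*cos(3*π*x/2).
Writing u(x) = A·sin(kπx/L) with A = 6 and k = 1, use ∫_0^L sin²(kπx/L) dx = L/2 and ∫_0^L cos²(kπx/L) dx = L/2.
u² = 36·sin²(3*π/2·x) and (u')² = 81*π^2·cos²(3*π/2·x), and each of sin², cos² integrates to L/2 = 1/3 over (0, 2/3).
∫_0^2/3 u² dx = 12, so ||u||_L² = 2*sqrt(3).
∫_0^2/3 (u')² dx = 27*π^2, so ||u'||_L² = 3*sqrt(3)*π.
Ratio ||u||_L² / ||u'||_L² = 2/(3*π).
Sharp Poincaré constant on H^1_0(0, 2/3) is C_P = L/π = 2/(3*π), achieved by sin(3*π/2·x).
This is the k = 1 eigenfunction (up to amplitude), so the ratio equals the sharp Poincaré constant exactly.


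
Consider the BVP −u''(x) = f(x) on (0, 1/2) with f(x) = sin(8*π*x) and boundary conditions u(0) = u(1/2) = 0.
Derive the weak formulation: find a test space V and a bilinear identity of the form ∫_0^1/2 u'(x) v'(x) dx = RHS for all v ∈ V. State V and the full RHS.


V = H^1_0(0, 1/2) (so v(0) = v(1/2) = 0); weak form: ∫_0^1/2 u'v' dx = ∫_0^1/2 (sin(8*π*x)) v dx for all v ∈ V.

Multiply both sides by a test function v and integrate from 0 to 1/2:
  ∫_0^1/2 −u''(x) v(x) dx = ∫_0^1/2 f(x) v(x) dx.
Integrate the LHS by parts once:
  ∫_0^1/2 −u'' v dx = −[u'(x) v(x)]_0^1/2 + ∫_0^1/2 u'(x) v'(x) dx.
Thus ∫_0^1/2 u'(x) v'(x) dx = ∫_0^1/2 f(x) v(x) dx + [u'(x) v(x)]_0^1/2.
Choose V so that boundary terms are either known or forced to vanish.
u is Dirichlet: u(0) = u(1/2) = 0. Let V = H^1_0(0, 1/2); then v(0) = v(1/2) = 0, and [u' v]_0^1/2 = 0.
Weak formulation: find u (satisfying any essential BC) such that ∫_0^1/2 u'(x) v'(x) dx = ∫_0^1/2 f v dx for all v ∈ V.
Substituting f(x) = sin(8*π*x), the right-hand side is ∫_0^1/2 (sin(8*π*x)) v dx.


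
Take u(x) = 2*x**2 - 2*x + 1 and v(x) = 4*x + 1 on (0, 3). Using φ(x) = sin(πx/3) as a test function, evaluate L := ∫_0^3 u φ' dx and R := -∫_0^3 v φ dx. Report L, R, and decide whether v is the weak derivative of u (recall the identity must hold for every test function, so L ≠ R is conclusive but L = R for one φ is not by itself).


LHS = -24/π, RHS = -42/π. No, v is not the weak derivative of u.

u(x) = 2*x**2 - 2*x + 1, classical derivative u'(x) = 4*x - 2.
φ(x) = sin(πx/3), so φ'(x) = π*cos(π*x/3)/3.
Note φ(0) = φ(3) = 0, so the boundary term u·φ vanishes.
LHS = ∫_0^3 u(x) φ'(x) dx = ∫_0^3 (2*π*x^2*cos(π*x/3)/3 - 2*π*x*cos(π*x/3)/3 + π*cos(π*x/3)/3) dx. Term by term:
  ∫_0^3 π*cos(π*x/3)/3 dx = 0;  ∫_0^3 -2*π*x*cos(π*x/3)/3 dx = 12/π;  ∫_0^3 2*π*x^2*cos(π*x/3)/3 dx = -36/π.
Sum: 0 + 12/π − 36/π = -24/π.
So LHS = -24/π.
∫_0^3 v(x) φ(x) dx = ∫_0^3 (4*x*sin(π*x/3) + sin(π*x/3)) dx. Term by term:
  ∫_0^3 4*x*sin(π*x/3) dx = 36/π;  ∫_0^3 sin(π*x/3) dx = 6/π.
Sum: 36/π + 6/π = 42/π.
So RHS = -∫_0^3 v(x) φ(x) dx = -42/π.
LHS − RHS = 18/π ≠ 0, so the identity fails.
(For a valid weak derivative the identity must hold for EVERY test function, in particular this one. The failure shows v is NOT the weak derivative of u.)
Correct weak derivative would be u'(x) = 4*x - 2.


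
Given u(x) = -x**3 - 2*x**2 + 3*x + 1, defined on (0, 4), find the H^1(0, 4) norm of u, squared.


||u||_{H^1}^2 = 746008/105

The H^1 norm (squared) on an interval (0, L) is
  ||u||_{H^1}^2 = ∫_0^L u(x)^2 dx + ∫_0^L u'(x)^2 dx.
Compute u'(x) = -3*x**2 - 4*x + 3.
Then u(x)^2 = x**6 + 4*x**5 - 2*x**4 - 14*x**3 + 5*x**2 + 6*x + 1 and u'(x)^2 = 9*x**4 + 24*x**3 - 2*x**2 - 24*x + 9.
Integrate each monomial from 0 to 4 using ∫_0^4 c·x^n dx = c·4^(n+1)/(n+1):
  ∫_0^4 u(x)^2 dx = ∫_0^4 (x^6 + 4*x^5 - 2*x^4 - 14*x^3 + 5*x^2 + 6*x + 1) dx. Term by term:
    ∫_0^4 x^6 dx = 16384/7;  ∫_0^4 4*x^5 dx = 8192/3;  ∫_0^4 -2*x^4 dx = -2048/5;
    ∫_0^4 -14*x^3 dx = -896;  ∫_0^4 5*x^2 dx = 320/3;  ∫_0^4 6*x dx = 48;
    ∫_0^4 1 dx = 4.
  Sum: 16384/7 + 8192/3 − 2048/5 − 896 + 320/3 + 48 + 4 = 412052/105.
  ∫_0^4 u'(x)^2 dx = ∫_0^4 (9*x^4 + 24*x^3 - 2*x^2 - 24*x + 9) dx. Term by term:
    ∫_0^4 9*x^4 dx = 9216/5;  ∫_0^4 24*x^3 dx = 1536;  ∫_0^4 -2*x^2 dx = -128/3;
    ∫_0^4 -24*x dx = -192;  ∫_0^4 9 dx = 36.
  Sum: 9216/5 + 1536 − 128/3 − 192 + 36 = 47708/15.
Adding: ||u||_{H^1}^2 = 412052/105 + 47708/15 = 746008/105.


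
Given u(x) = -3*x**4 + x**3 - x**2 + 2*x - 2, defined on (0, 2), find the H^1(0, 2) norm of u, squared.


||u||_{H^1}^2 = 253408/105

The H^1 norm (squared) on an interval (0, L) is
  ||u||_{H^1}^2 = ∫_0^L u(x)^2 dx + ∫_0^L u'(x)^2 dx.
Compute u'(x) = -12*x**3 + 3*x**2 - 2*x + 2.
Then u(x)^2 = 9*x**8 - 6*x**7 + 7*x**6 - 14*x**5 + 17*x**4 - 8*x**3 + 8*x**2 - 8*x + 4 and u'(x)^2 = 144*x**6 - 72*x**5 + 57*x**4 - 60*x**3 + 16*x**2 - 8*x + 4.
Integrate each monomial from 0 to 2 using ∫_0^2 c·x^n dx = c·2^(n+1)/(n+1):
  ∫_0^2 u(x)^2 dx = ∫_0^2 (9*x^8 - 6*x^7 + 7*x^6 - 14*x^5 + 17*x^4 - 8*x^3 + 8*x^2 - 8*x + 4) dx. Term by term:
    ∫_0^2 9*x^8 dx = 512;  ∫_0^2 -6*x^7 dx = -192;  ∫_0^2 7*x^6 dx = 128;
    ∫_0^2 -14*x^5 dx = -448/3;  ∫_0^2 17*x^4 dx = 544/5;  ∫_0^2 -8*x^3 dx = -32;
    ∫_0^2 8*x^2 dx = 64/3;  ∫_0^2 -8*x dx = -16;  ∫_0^2 4 dx = 8.
  Sum: 512 − 192 + 128 − 448/3 + 544/5 − 32 + 64/3 − 16 + 8 = 1944/5.
  ∫_0^2 u'(x)^2 dx = ∫_0^2 (144*x^6 - 72*x^5 + 57*x^4 - 60*x^3 + 16*x^2 - 8*x + 4) dx. Term by term:
    ∫_0^2 144*x^6 dx = 18432/7;  ∫_0^2 -72*x^5 dx = -768;  ∫_0^2 57*x^4 dx = 1824/5;
    ∫_0^2 -60*x^3 dx = -240;  ∫_0^2 16*x^2 dx = 128/3;  ∫_0^2 -8*x dx = -16;
    ∫_0^2 4 dx = 8.
  Sum: 18432/7 − 768 + 1824/5 − 240 + 128/3 − 16 + 8 = 212584/105.
Adding: ||u||_{H^1}^2 = 1944/5 + 212584/105 = 253408/105.


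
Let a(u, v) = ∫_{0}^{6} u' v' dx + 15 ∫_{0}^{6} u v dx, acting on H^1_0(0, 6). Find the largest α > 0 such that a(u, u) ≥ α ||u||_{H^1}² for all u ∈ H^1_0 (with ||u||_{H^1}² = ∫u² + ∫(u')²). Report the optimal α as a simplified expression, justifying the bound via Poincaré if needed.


α = 1

Coercivity of a(·,·) on H^1_0(0, 6) means a(u, u) ≥ α ||u||_{H^1}² for every u ∈ H^1_0.
The interval has length L = 6, and Poincaré/coercivity depend only on L. Here a(u, u) = ∫(u')² + (15)·∫u².
Here c = 15 ≥ 1, so a(u,u) = ∫(u')² + c∫u² ≥ ∫(u')² + ∫u² = ||u||_{H^1}², i.e. α = 1 works. No larger α is possible: a(u,u) ≥ α||u||_{H^1}² means (1−α)∫(u')² ≥ (α−c)∫u², and for the modes u_n = sin(nπ(x−x₀)/L) (x₀ the left endpoint) one has ∫u_n²/∫(u_n')² = (L/(nπ))² → 0, so a(u_n,u_n)/||u_n||_{H^1}² → 1. Hence the optimal constant is α = 1.
Therefore α = 1.


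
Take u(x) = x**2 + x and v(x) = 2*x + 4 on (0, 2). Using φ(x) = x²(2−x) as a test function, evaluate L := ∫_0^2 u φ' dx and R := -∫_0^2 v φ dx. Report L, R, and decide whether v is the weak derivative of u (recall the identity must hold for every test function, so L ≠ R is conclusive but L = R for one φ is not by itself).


LHS = -68/15, RHS = -128/15. No, v is not the weak derivative of u.

u(x) = x**2 + x, classical derivative u'(x) = 2*x + 1.
φ(x) = x²(2−x), so φ'(x) = x*(4 - 3*x).
Note φ(0) = φ(2) = 0, so the boundary term u·φ vanishes.
LHS = ∫_0^2 u(x) φ'(x) dx = ∫_0^2 (-3*x^4 + x^3 + 4*x^2) dx. Term by term:
  ∫_0^2 -3*x^4 dx = -96/5;  ∫_0^2 x^3 dx = 4;  ∫_0^2 4*x^2 dx = 32/3.
Sum: -96/5 + 4 + 32/3 = -68/15.
So LHS = -68/15.
∫_0^2 v(x) φ(x) dx = ∫_0^2 (-2*x^4 + 8*x^2) dx. Term by term:
  ∫_0^2 -2*x^4 dx = -64/5;  ∫_0^2 8*x^2 dx = 64/3.
Sum: -64/5 + 64/3 = 128/15.
So RHS = -∫_0^2 v(x) φ(x) dx = -128/15.
LHS − RHS = 4 ≠ 0, so the identity fails.
(For a valid weak derivative the identity must hold for EVERY test function, in particular this one. The failure shows v is NOT the weak derivative of u.)
Correct weak derivative would be u'(x) = 2*x + 1.


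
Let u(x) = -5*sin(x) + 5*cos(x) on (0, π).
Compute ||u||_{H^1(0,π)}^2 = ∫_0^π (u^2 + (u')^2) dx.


||u||_{H^1(0,π)}^2 = 50*π

u'(x) = -5*sin(x) - 5*cos(x).
Expand u² and (u')² and integrate term by term on (0, π), using: for integers n ≥ 1, ∫_0^π sin²(nx) dx = ∫_0^π cos²(nx) dx = π/2; for n ≠ n', ∫_0^π sin(nx)sin(n'x) dx = ∫_0^π cos(nx)cos(n'x) dx = 0; and by product-to-sum, ∫_0^π sin(nx)cos(n'x) dx = ½∫_0^π [sin((n+n')x) + sin((n−n')x)] dx, which is 0 when n+n' is even and 2n/(n²−n'²) when n+n' is odd (it need not vanish on (0, π)).
  u² squared terms: (-5)²·∫sin(x)² dx = 25·π/2 = 25*π/2;  (5)²·∫cos(x)² dx = 25·π/2 = 25*π/2.
  u² cross terms: 2·(-5)·(5)·∫sin(x)·cos(x) dx = -50·(0) = 0.
  So ∫_0^π u² dx = 25*π/2 + 25*π/2 + 0 = 25*π.
  (u')² squared terms: (-5)²·∫cos(x)² dx = 25·π/2 = 25*π/2;  (-5)²·∫sin(x)² dx = 25·π/2 = 25*π/2.
  (u')² cross terms: 2·(-5)·(-5)·∫cos(x)·sin(x) dx = 50·(0) = 0.
  So ∫_0^π (u')² dx = 25*π/2 + 25*π/2 + 0 = 25*π.
||u||_{H^1}^2 = (25*π) + (25*π) = 50*π.


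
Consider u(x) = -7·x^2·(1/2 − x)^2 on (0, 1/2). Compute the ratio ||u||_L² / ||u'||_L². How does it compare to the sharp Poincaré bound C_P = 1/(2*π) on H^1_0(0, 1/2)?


||u||_L² / ||u'||_L² = sqrt(3)/12 < C_P = 1/(2*π).

u(x) = -7·x^2·(1/2 − x)^2, so u'(x) = 7*x*(-8*x^2 + 6*x - 1)/2.
u(x) = -7·x^2·(1/2 − x)^2 vanishes at x = 0 and x = 1/2, so u ∈ H^1_0(0, 1/2). Differentiate via the product rule and integrate the resulting polynomials term by term.
  ∫_0^1/2 u² dx = ∫_0^1/2 (49*x^8 - 98*x^7 + 147*x^6/2 - 49*x^5/2 + 49*x^4/16) dx. Term by term:
    ∫_0^1/2 49*x^8 dx = 49/4608;  ∫_0^1/2 -98*x^7 dx = -49/1024;  ∫_0^1/2 147*x^6/2 dx = 21/256;
    ∫_0^1/2 -49*x^5/2 dx = -49/768;  ∫_0^1/2 49*x^4/16 dx = 49/2560.
  Sum: 49/4608 − 49/1024 + 21/256 − 49/768 + 49/2560 = 7/46080.
  ∫_0^1/2 (u')² dx = ∫_0^1/2 (784*x^6 - 1176*x^5 + 637*x^4 - 147*x^3 + 49*x^2/4) dx. Term by term:
    ∫_0^1/2 784*x^6 dx = 7/8;  ∫_0^1/2 -1176*x^5 dx = -49/16;  ∫_0^1/2 637*x^4 dx = 637/160;
    ∫_0^1/2 -147*x^3 dx = -147/64;  ∫_0^1/2 49*x^2/4 dx = 49/96.
  Sum: 7/8 − 49/16 + 637/160 − 147/64 + 49/96 = 7/960.
∫_0^1/2 u² dx = 7/46080, so ||u||_L² = sqrt(35)/480.
∫_0^1/2 (u')² dx = 7/960, so ||u'||_L² = sqrt(105)/120.
Ratio ||u||_L² / ||u'||_L² = sqrt(3)/12.
Sharp Poincaré constant on H^1_0(0, 1/2) is C_P = L/π = 1/(2*π), achieved by sin(2*π·x).
A polynomial bump cannot attain the sharp Poincaré constant (only the first sine eigenfunction does), so the ratio is strictly less than C_P, consistent with ||u||_L² ≤ C_P ||u'||_L².


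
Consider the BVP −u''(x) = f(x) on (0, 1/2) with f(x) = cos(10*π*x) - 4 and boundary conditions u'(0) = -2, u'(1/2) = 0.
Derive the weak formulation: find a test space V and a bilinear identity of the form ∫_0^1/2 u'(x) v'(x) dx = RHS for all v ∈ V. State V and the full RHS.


V = H^1(0, 1/2) (v unrestricted at boundary; u is determined up to an additive constant); weak form: ∫_0^1/2 u'v' dx = ∫_0^1/2 (cos(10*π*x) - 4) v dx + 2·v(0) for all v ∈ V.

Multiply both sides by a test function v and integrate from 0 to 1/2:
  ∫_0^1/2 −u''(x) v(x) dx = ∫_0^1/2 f(x) v(x) dx.
Integrate the LHS by parts once:
  ∫_0^1/2 −u'' v dx = −[u'(x) v(x)]_0^1/2 + ∫_0^1/2 u'(x) v'(x) dx.
Thus ∫_0^1/2 u'(x) v'(x) dx = ∫_0^1/2 f(x) v(x) dx + [u'(x) v(x)]_0^1/2.
Choose V so that boundary terms are either known or forced to vanish.
u has inhomogeneous Neumann u'(0) = -2, u'(1/2) = 0. [u' v]_0^1/2 = (0)·v(1/2) − (-2)·v(0) = 2·v(0). Take V = H^1(0, 1/2); boundary term becomes part of RHS.
Weak formulation: find u (satisfying any essential BC) such that ∫_0^1/2 u'(x) v'(x) dx = ∫_0^1/2 f v dx + 2·v(0) for all v ∈ V (Neumann data are natural BCs: they enter the RHS as boundary terms).
Substituting f(x) = cos(10*π*x) - 4, the right-hand side is ∫_0^1/2 (cos(10*π*x) - 4) v dx + 2·v(0).
Compatibility check (pure Neumann): taking v ≡ 1 ∈ V gives 0 = ∫_0^1/2 f dx + (0) − (-2), i.e. ∫_0^1/2 f dx must equal u'(0) − u'(1/2) = -2. Indeed ∫_0^1/2 (cos(10*π*x) - 4) dx = -2, so the data are compatible. The solution is then unique only up to an additive constant (fix it e.g. by requiring ∫_0^1/2 u dx = 0).


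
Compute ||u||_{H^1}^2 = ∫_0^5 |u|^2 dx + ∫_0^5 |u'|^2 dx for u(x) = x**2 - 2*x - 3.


||u||_{H^1}^2 = 595/3

The H^1 norm (squared) on an interval (0, L) is
  ||u||_{H^1}^2 = ∫_0^L u(x)^2 dx + ∫_0^L u'(x)^2 dx.
Compute u'(x) = 2*x - 2.
Then u(x)^2 = x**4 - 4*x**3 - 2*x**2 + 12*x + 9 and u'(x)^2 = 4*x**2 - 8*x + 4.
Integrate each monomial from 0 to 5 using ∫_0^5 c·x^n dx = c·5^(n+1)/(n+1):
  ∫_0^5 u(x)^2 dx = ∫_0^5 (x^4 - 4*x^3 - 2*x^2 + 12*x + 9) dx. Term by term:
    ∫_0^5 x^4 dx = 625;  ∫_0^5 -4*x^3 dx = -625;  ∫_0^5 -2*x^2 dx = -250/3;
    ∫_0^5 12*x dx = 150;  ∫_0^5 9 dx = 45.
  Sum: 625 − 625 − 250/3 + 150 + 45 = 335/3.
  ∫_0^5 u'(x)^2 dx = ∫_0^5 (4*x^2 - 8*x + 4) dx. Term by term:
    ∫_0^5 4*x^2 dx = 500/3;  ∫_0^5 -8*x dx = -100;  ∫_0^5 4 dx = 20.
  Sum: 500/3 − 100 + 20 = 260/3.
Adding: ||u||_{H^1}^2 = 335/3 + 260/3 = 595/3.


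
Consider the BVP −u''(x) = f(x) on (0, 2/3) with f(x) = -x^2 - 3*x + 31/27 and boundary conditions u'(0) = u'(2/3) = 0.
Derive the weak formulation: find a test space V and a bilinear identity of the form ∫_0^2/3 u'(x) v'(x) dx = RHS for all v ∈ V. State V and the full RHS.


V = H^1(0, 2/3) (no boundary constraint on v; u is determined up to an additive constant); weak form: ∫_0^2/3 u'v' dx = ∫_0^2/3 (-x^2 - 3*x + 31/27) v dx for all v ∈ V.

Multiply both sides by a test function v and integrate from 0 to 2/3:
  ∫_0^2/3 −u''(x) v(x) dx = ∫_0^2/3 f(x) v(x) dx.
Integrate the LHS by parts once:
  ∫_0^2/3 −u'' v dx = −[u'(x) v(x)]_0^2/3 + ∫_0^2/3 u'(x) v'(x) dx.
Thus ∫_0^2/3 u'(x) v'(x) dx = ∫_0^2/3 f(x) v(x) dx + [u'(x) v(x)]_0^2/3.
Choose V so that boundary terms are either known or forced to vanish.
u has homogeneous Neumann: u'(0) = u'(2/3) = 0. So [u' v]_0^2/3 = 0·v(2/3) − 0·v(0) = 0 for any v; take V = H^1(0, 2/3).
Weak formulation: find u (satisfying any essential BC) such that ∫_0^2/3 u'(x) v'(x) dx = ∫_0^2/3 f v dx for all v ∈ V (homogeneous Neumann, so boundary terms vanish).
Substituting f(x) = -x^2 - 3*x + 31/27, the right-hand side is ∫_0^2/3 (-x^2 - 3*x + 31/27) v dx.
Compatibility check (pure Neumann): taking v ≡ 1 ∈ V gives 0 = ∫_0^2/3 f dx + (0) − (0), i.e. ∫_0^2/3 f dx must equal u'(0) − u'(2/3) = 0. Indeed ∫_0^2/3 (-x^2 - 3*x + 31/27) dx = 0, so the data are compatible. The solution is then unique only up to an additive constant (fix it e.g. by requiring ∫_0^2/3 u dx = 0).


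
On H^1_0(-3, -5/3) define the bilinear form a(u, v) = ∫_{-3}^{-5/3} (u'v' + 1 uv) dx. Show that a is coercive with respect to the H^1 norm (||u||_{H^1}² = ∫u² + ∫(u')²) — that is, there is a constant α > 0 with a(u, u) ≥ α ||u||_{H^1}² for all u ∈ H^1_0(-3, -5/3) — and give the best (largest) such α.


α = 1

Coercivity of a(·,·) on H^1_0(-3, -5/3) means a(u, u) ≥ α ||u||_{H^1}² for every u ∈ H^1_0.
The interval has length L = 4/3, and Poincaré/coercivity depend only on L. Here a(u, u) = ∫(u')² + (1)·∫u².
Here c = 1 ≥ 1, so a(u,u) = ∫(u')² + c∫u² ≥ ∫(u')² + ∫u² = ||u||_{H^1}², i.e. α = 1 works. No larger α is possible: a(u,u) ≥ α||u||_{H^1}² means (1−α)∫(u')² ≥ (α−c)∫u², and for the modes u_n = sin(nπ(x−x₀)/L) (x₀ the left endpoint) one has ∫u_n²/∫(u_n')² = (L/(nπ))² → 0, so a(u_n,u_n)/||u_n||_{H^1}² → 1. Hence the optimal constant is α = 1.
Therefore α = 1.


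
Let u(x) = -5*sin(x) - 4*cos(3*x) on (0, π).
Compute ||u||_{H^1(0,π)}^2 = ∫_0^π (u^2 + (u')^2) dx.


||u||_{H^1(0,π)}^2 = 105*π

u'(x) = 12*sin(3*x) - 5*cos(x).
Expand u² and (u')² and integrate term by term on (0, π), using: for integers n ≥ 1, ∫_0^π sin²(nx) dx = ∫_0^π cos²(nx) dx = π/2; for n ≠ n', ∫_0^π sin(nx)sin(n'x) dx = ∫_0^π cos(nx)cos(n'x) dx = 0; and by product-to-sum, ∫_0^π sin(nx)cos(n'x) dx = ½∫_0^π [sin((n+n')x) + sin((n−n')x)] dx, which is 0 when n+n' is even and 2n/(n²−n'²) when n+n' is odd (it need not vanish on (0, π)).
  u² squared terms: (-5)²·∫sin(x)² dx = 25·π/2 = 25*π/2;  (-4)²·∫cos(3x)² dx = 16·π/2 = 8*π.
  u² cross terms: 2·(-5)·(-4)·∫sin(x)·cos(3x) dx = 40·(0) = 0.
  So ∫_0^π u² dx = 25*π/2 + 8*π + 0 = 41*π/2.
  (u')² squared terms: (-5)²·∫cos(x)² dx = 25·π/2 = 25*π/2;  (12)²·∫sin(3x)² dx = 144·π/2 = 72*π.
  (u')² cross terms: 2·(-5)·(12)·∫cos(x)·sin(3x) dx = -120·(0) = 0.
  So ∫_0^π (u')² dx = 25*π/2 + 72*π + 0 = 169*π/2.
||u||_{H^1}^2 = (41*π/2) + (169*π/2) = 105*π.


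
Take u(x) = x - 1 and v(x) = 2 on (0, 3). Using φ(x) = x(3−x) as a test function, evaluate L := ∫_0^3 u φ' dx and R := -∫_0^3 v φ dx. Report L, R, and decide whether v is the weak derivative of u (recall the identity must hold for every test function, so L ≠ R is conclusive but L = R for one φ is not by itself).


LHS = -9/2, RHS = -9. No, v is not the weak derivative of u.

u(x) = x - 1, classical derivative u'(x) = 1.
φ(x) = x(3−x), so φ'(x) = 3 - 2*x.
Note φ(0) = φ(3) = 0, so the boundary term u·φ vanishes.
LHS = ∫_0^3 u(x) φ'(x) dx = ∫_0^3 (-2*x^2 + 5*x - 3) dx. Term by term:
  ∫_0^3 -2*x^2 dx = -18;  ∫_0^3 5*x dx = 45/2;  ∫_0^3 -3 dx = -9.
Sum: -18 + 45/2 − 9 = -9/2.
So LHS = -9/2.
∫_0^3 v(x) φ(x) dx = ∫_0^3 (-2*x^2 + 6*x) dx. Term by term:
  ∫_0^3 -2*x^2 dx = -18;  ∫_0^3 6*x dx = 27.
Sum: -18 + 27 = 9.
So RHS = -∫_0^3 v(x) φ(x) dx = -9.
LHS − RHS = 9/2 ≠ 0, so the identity fails.
(For a valid weak derivative the identity must hold for EVERY test function, in particular this one. The failure shows v is NOT the weak derivative of u.)
Correct weak derivative would be u'(x) = 1.


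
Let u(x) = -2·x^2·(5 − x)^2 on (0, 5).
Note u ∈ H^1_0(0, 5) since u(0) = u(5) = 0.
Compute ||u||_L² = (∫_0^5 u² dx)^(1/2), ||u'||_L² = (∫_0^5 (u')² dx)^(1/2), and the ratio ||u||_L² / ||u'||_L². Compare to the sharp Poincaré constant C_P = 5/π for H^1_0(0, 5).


||u||_L² / ||u'||_L² = 5*sqrt(3)/6 < C_P = 5/π.

u(x) = -2·x^2·(5 − x)^2, so u'(x) = 4*x*(x*(5 - x) - (x - 5)^2).
u(x) = -2·x^2·(5 − x)^2 vanishes at x = 0 and x = 5, so u ∈ H^1_0(0, 5). Differentiate via the product rule and integrate the resulting polynomials term by term.
  ∫_0^5 u² dx = ∫_0^5 (4*x^8 - 80*x^7 + 600*x^6 - 2000*x^5 + 2500*x^4) dx. Term by term:
    ∫_0^5 4*x^8 dx = 7812500/9;  ∫_0^5 -80*x^7 dx = -3906250;  ∫_0^5 600*x^6 dx = 46875000/7;
    ∫_0^5 -2000*x^5 dx = -15625000/3;  ∫_0^5 2500*x^4 dx = 1562500.
  Sum: 7812500/9 − 3906250 + 46875000/7 − 15625000/3 + 1562500 = 781250/63.
  ∫_0^5 (u')² dx = ∫_0^5 (64*x^6 - 960*x^5 + 5200*x^4 - 12000*x^3 + 10000*x^2) dx. Term by term:
    ∫_0^5 64*x^6 dx = 5000000/7;  ∫_0^5 -960*x^5 dx = -2500000;  ∫_0^5 5200*x^4 dx = 3250000;
    ∫_0^5 -12000*x^3 dx = -1875000;  ∫_0^5 10000*x^2 dx = 1250000/3.
  Sum: 5000000/7 − 2500000 + 3250000 − 1875000 + 1250000/3 = 125000/21.
∫_0^5 u² dx = 781250/63, so ||u||_L² = 625*sqrt(14)/21.
∫_0^5 (u')² dx = 125000/21, so ||u'||_L² = 250*sqrt(42)/21.
Ratio ||u||_L² / ||u'||_L² = 5*sqrt(3)/6.
Sharp Poincaré constant on H^1_0(0, 5) is C_P = L/π = 5/π, achieved by sin(π/5·x).
A polynomial bump cannot attain the sharp Poincaré constant (only the first sine eigenfunction does), so the ratio is strictly less than C_P, consistent with ||u||_L² ≤ C_P ||u'||_L².


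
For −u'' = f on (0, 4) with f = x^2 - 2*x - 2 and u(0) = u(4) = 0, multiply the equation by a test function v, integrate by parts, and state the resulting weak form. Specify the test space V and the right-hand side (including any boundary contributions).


V = H^1_0(0, 4) (so v(0) = v(4) = 0); weak form: ∫_0^4 u'v' dx = ∫_0^4 (x^2 - 2*x - 2) v dx for all v ∈ V.

Multiply both sides by a test function v and integrate from 0 to 4:
  ∫_0^4 −u''(x) v(x) dx = ∫_0^4 f(x) v(x) dx.
Integrate the LHS by parts once:
  ∫_0^4 −u'' v dx = −[u'(x) v(x)]_0^4 + ∫_0^4 u'(x) v'(x) dx.
Thus ∫_0^4 u'(x) v'(x) dx = ∫_0^4 f(x) v(x) dx + [u'(x) v(x)]_0^4.
Choose V so that boundary terms are either known or forced to vanish.
u is Dirichlet: u(0) = u(4) = 0. Let V = H^1_0(0, 4); then v(0) = v(4) = 0, and [u' v]_0^4 = 0.
Weak formulation: find u (satisfying any essential BC) such that ∫_0^4 u'(x) v'(x) dx = ∫_0^4 f v dx for all v ∈ V.
Substituting f(x) = x^2 - 2*x - 2, the right-hand side is ∫_0^4 (x^2 - 2*x - 2) v dx.


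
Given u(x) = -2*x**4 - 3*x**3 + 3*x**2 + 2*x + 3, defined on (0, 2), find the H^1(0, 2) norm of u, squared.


||u||_{H^1}^2 = 149078/63

The H^1 norm (squared) on an interval (0, L) is
  ||u||_{H^1}^2 = ∫_0^L u(x)^2 dx + ∫_0^L u'(x)^2 dx.
Compute u'(x) = -8*x**3 - 9*x**2 + 6*x + 2.
Then u(x)^2 = 4*x**8 + 12*x**7 - 3*x**6 - 26*x**5 - 15*x**4 - 6*x**3 + 22*x**2 + 12*x + 9 and u'(x)^2 = 64*x**6 + 144*x**5 - 15*x**4 - 140*x**3 + 24*x + 4.
Integrate each monomial from 0 to 2 using ∫_0^2 c·x^n dx = c·2^(n+1)/(n+1):
  ∫_0^2 u(x)^2 dx = ∫_0^2 (4*x^8 + 12*x^7 - 3*x^6 - 26*x^5 - 15*x^4 - 6*x^3 + 22*x^2 + 12*x + 9) dx. Term by term:
    ∫_0^2 4*x^8 dx = 2048/9;  ∫_0^2 12*x^7 dx = 384;  ∫_0^2 -3*x^6 dx = -384/7;
    ∫_0^2 -26*x^5 dx = -832/3;  ∫_0^2 -15*x^4 dx = -96;  ∫_0^2 -6*x^3 dx = -24;
    ∫_0^2 22*x^2 dx = 176/3;  ∫_0^2 12*x dx = 24;  ∫_0^2 9 dx = 18.
  Sum: 2048/9 + 384 − 384/7 − 832/3 − 96 − 24 + 176/3 + 24 + 18 = 16382/63.
  ∫_0^2 u'(x)^2 dx = ∫_0^2 (64*x^6 + 144*x^5 - 15*x^4 - 140*x^3 + 24*x + 4) dx. Term by term:
    ∫_0^2 64*x^6 dx = 8192/7;  ∫_0^2 144*x^5 dx = 1536;  ∫_0^2 -15*x^4 dx = -96;
    ∫_0^2 -140*x^3 dx = -560;  ∫_0^2 24*x dx = 48;  ∫_0^2 4 dx = 8.
  Sum: 8192/7 + 1536 − 96 − 560 + 48 + 8 = 14744/7.
Adding: ||u||_{H^1}^2 = 16382/63 + 14744/7 = 149078/63.


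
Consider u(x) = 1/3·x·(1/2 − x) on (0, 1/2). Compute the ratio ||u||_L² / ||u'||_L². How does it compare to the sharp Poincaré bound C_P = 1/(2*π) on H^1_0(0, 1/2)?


||u||_L² / ||u'||_L² = sqrt(10)/20 < C_P = 1/(2*π).

u(x) = 1/3·x·(1/2 − x), so u'(x) = 1/6 - 2*x/3.
u(x) = 1/3·x·(1/2 − x) vanishes at x = 0 and x = 1/2, so u ∈ H^1_0(0, 1/2). Differentiate via the product rule and integrate the resulting polynomials term by term.
  ∫_0^1/2 u² dx = ∫_0^1/2 (x^4/9 - x^3/9 + x^2/36) dx. Term by term:
    ∫_0^1/2 x^4/9 dx = 1/1440;  ∫_0^1/2 -x^3/9 dx = -1/576;  ∫_0^1/2 x^2/36 dx = 1/864.
  Sum: 1/1440 − 1/576 + 1/864 = 1/8640.
  ∫_0^1/2 (u')² dx = ∫_0^1/2 (4*x^2/9 - 2*x/9 + 1/36) dx. Term by term:
    ∫_0^1/2 4*x^2/9 dx = 1/54;  ∫_0^1/2 -2*x/9 dx = -1/36;  ∫_0^1/2 1/36 dx = 1/72.
  Sum: 1/54 − 1/36 + 1/72 = 1/216.
∫_0^1/2 u² dx = 1/8640, so ||u||_L² = sqrt(15)/360.
∫_0^1/2 (u')² dx = 1/216, so ||u'||_L² = sqrt(6)/36.
Ratio ||u||_L² / ||u'||_L² = sqrt(10)/20.
Sharp Poincaré constant on H^1_0(0, 1/2) is C_P = L/π = 1/(2*π), achieved by sin(2*π·x).
A polynomial bump cannot attain the sharp Poincaré constant (only the first sine eigenfunction does), so the ratio is strictly less than C_P, consistent with ||u||_L² ≤ C_P ||u'||_L².


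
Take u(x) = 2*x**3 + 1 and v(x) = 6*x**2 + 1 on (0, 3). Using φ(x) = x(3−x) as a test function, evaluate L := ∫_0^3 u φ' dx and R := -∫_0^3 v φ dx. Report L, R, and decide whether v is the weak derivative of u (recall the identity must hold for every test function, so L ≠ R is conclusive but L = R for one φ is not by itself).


LHS = -729/10, RHS = -387/5. No, v is not the weak derivative of u.

u(x) = 2*x**3 + 1, classical derivative u'(x) = 6*x**2.
φ(x) = x(3−x), so φ'(x) = 3 - 2*x.
Note φ(0) = φ(3) = 0, so the boundary term u·φ vanishes.
LHS = ∫_0^3 u(x) φ'(x) dx = ∫_0^3 (-4*x^4 + 6*x^3 - 2*x + 3) dx. Term by term:
  ∫_0^3 -4*x^4 dx = -972/5;  ∫_0^3 6*x^3 dx = 243/2;  ∫_0^3 -2*x dx = -9;
  ∫_0^3 3 dx = 9.
Sum: -972/5 + 243/2 − 9 + 9 = -729/10.
So LHS = -729/10.
∫_0^3 v(x) φ(x) dx = ∫_0^3 (-6*x^4 + 18*x^3 - x^2 + 3*x) dx. Term by term:
  ∫_0^3 -6*x^4 dx = -1458/5;  ∫_0^3 18*x^3 dx = 729/2;  ∫_0^3 -x^2 dx = -9;
  ∫_0^3 3*x dx = 27/2.
Sum: -1458/5 + 729/2 − 9 + 27/2 = 387/5.
So RHS = -∫_0^3 v(x) φ(x) dx = -387/5.
LHS − RHS = 9/2 ≠ 0, so the identity fails.
(For a valid weak derivative the identity must hold for EVERY test function, in particular this one. The failure shows v is NOT the weak derivative of u.)
Correct weak derivative would be u'(x) = 6*x**2.


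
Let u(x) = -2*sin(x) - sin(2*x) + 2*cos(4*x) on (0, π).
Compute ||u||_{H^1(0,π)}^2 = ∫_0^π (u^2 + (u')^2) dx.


||u||_{H^1(0,π)}^2 = 272/15 + 81*π/2

u'(x) = -8*sin(4*x) - 2*cos(x) - 2*cos(2*x).
Expand u² and (u')² and integrate term by term on (0, π), using: for integers n ≥ 1, ∫_0^π sin²(nx) dx = ∫_0^π cos²(nx) dx = π/2; for n ≠ n', ∫_0^π sin(nx)sin(n'x) dx = ∫_0^π cos(nx)cos(n'x) dx = 0; and by product-to-sum, ∫_0^π sin(nx)cos(n'x) dx = ½∫_0^π [sin((n+n')x) + sin((n−n')x)] dx, which is 0 when n+n' is even and 2n/(n²−n'²) when n+n' is odd (it need not vanish on (0, π)).
  u² squared terms: (-1)²·∫sin(2x)² dx = 1·π/2 = π/2;  (-2)²·∫sin(x)² dx = 4·π/2 = 2*π;  (2)²·∫cos(4x)² dx = 4·π/2 = 2*π.
  u² cross terms: 2·(-1)·(-2)·∫sin(2x)·sin(x) dx = 4·(0) = 0;  2·(-1)·(2)·∫sin(2x)·cos(4x) dx = -4·(0) = 0;  2·(-2)·(2)·∫sin(x)·cos(4x) dx = -8·(-2/15) = 16/15.
  So ∫_0^π u² dx = π/2 + 2*π + 2*π + 0 + 0 + 16/15 = 16/15 + 9*π/2.
  (u')² squared terms: (-8)²·∫sin(4x)² dx = 64·π/2 = 32*π;  (-2)²·∫cos(x)² dx = 4·π/2 = 2*π;  (-2)²·∫cos(2x)² dx = 4·π/2 = 2*π.
  (u')² cross terms: 2·(-8)·(-2)·∫sin(4x)·cos(x) dx = 32·(8/15) = 256/15;  2·(-8)·(-2)·∫sin(4x)·cos(2x) dx = 32·(0) = 0;  2·(-2)·(-2)·∫cos(x)·cos(2x) dx = 8·(0) = 0.
  So ∫_0^π (u')² dx = 32*π + 2*π + 2*π + 256/15 + 0 + 0 = 256/15 + 36*π.
||u||_{H^1}^2 = (16/15 + 9*π/2) + (256/15 + 36*π) = 272/15 + 81*π/2.


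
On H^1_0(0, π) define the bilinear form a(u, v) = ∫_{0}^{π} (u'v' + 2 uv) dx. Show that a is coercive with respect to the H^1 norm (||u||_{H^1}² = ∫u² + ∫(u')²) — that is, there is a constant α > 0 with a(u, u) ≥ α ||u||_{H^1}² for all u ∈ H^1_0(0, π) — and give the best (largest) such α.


α = 1

Coercivity of a(·,·) on H^1_0(0, π) means a(u, u) ≥ α ||u||_{H^1}² for every u ∈ H^1_0.
The interval has length L = π, and Poincaré/coercivity depend only on L. Here a(u, u) = ∫(u')² + (2)·∫u².
Here c = 2 ≥ 1, so a(u,u) = ∫(u')² + c∫u² ≥ ∫(u')² + ∫u² = ||u||_{H^1}², i.e. α = 1 works. No larger α is possible: a(u,u) ≥ α||u||_{H^1}² means (1−α)∫(u')² ≥ (α−c)∫u², and for the modes u_n = sin(nπ(x−x₀)/L) (x₀ the left endpoint) one has ∫u_n²/∫(u_n')² = (L/(nπ))² → 0, so a(u_n,u_n)/||u_n||_{H^1}² → 1. Hence the optimal constant is α = 1.
Therefore α = 1.


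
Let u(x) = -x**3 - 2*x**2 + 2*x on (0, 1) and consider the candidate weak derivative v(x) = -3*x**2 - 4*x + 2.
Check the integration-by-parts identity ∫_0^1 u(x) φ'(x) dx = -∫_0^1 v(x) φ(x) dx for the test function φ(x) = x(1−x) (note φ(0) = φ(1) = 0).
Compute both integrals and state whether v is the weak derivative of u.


LHS = 3/20, RHS = 3/20. Yes, v = u' weakly.

u(x) = -x**3 - 2*x**2 + 2*x, classical derivative u'(x) = -3*x**2 - 4*x + 2.
φ(x) = x(1−x), so φ'(x) = 1 - 2*x.
Note φ(0) = φ(1) = 0, so the boundary term u·φ vanishes.
LHS = ∫_0^1 u(x) φ'(x) dx = ∫_0^1 (2*x^4 + 3*x^3 - 6*x^2 + 2*x) dx. Term by term:
  ∫_0^1 2*x^4 dx = 2/5;  ∫_0^1 3*x^3 dx = 3/4;  ∫_0^1 -6*x^2 dx = -2;
  ∫_0^1 2*x dx = 1.
Sum: 2/5 + 3/4 − 2 + 1 = 3/20.
So LHS = 3/20.
∫_0^1 v(x) φ(x) dx = ∫_0^1 (3*x^4 + x^3 - 6*x^2 + 2*x) dx. Term by term:
  ∫_0^1 3*x^4 dx = 3/5;  ∫_0^1 x^3 dx = 1/4;  ∫_0^1 -6*x^2 dx = -2;
  ∫_0^1 2*x dx = 1.
Sum: 3/5 + 1/4 − 2 + 1 = -3/20.
So RHS = -∫_0^1 v(x) φ(x) dx = 3/20.
LHS = RHS, so the identity holds for this test φ.
Moreover u is smooth here and v(x) = u'(x) = -3*x**2 - 4*x + 2 pointwise, so the identity holds for every test function. Hence v is the weak derivative of u.


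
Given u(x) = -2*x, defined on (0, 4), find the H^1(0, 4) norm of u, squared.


||u||_{H^1}^2 = 304/3

The H^1 norm (squared) on an interval (0, L) is
  ||u||_{H^1}^2 = ∫_0^L u(x)^2 dx + ∫_0^L u'(x)^2 dx.
Compute u'(x) = -2.
Then u(x)^2 = 4*x**2 and u'(x)^2 = 4.
Integrate each monomial from 0 to 4 using ∫_0^4 c·x^n dx = c·4^(n+1)/(n+1):
  ∫_0^4 u(x)^2 dx = ∫_0^4 (4*x^2) dx. Term by term:
    ∫_0^4 4*x^2 dx = 256/3.
  ∫_0^4 u'(x)^2 dx = ∫_0^4 (4) dx. Term by term:
    ∫_0^4 4 dx = 16.
Adding: ||u||_{H^1}^2 = 256/3 + 16 = 304/3.


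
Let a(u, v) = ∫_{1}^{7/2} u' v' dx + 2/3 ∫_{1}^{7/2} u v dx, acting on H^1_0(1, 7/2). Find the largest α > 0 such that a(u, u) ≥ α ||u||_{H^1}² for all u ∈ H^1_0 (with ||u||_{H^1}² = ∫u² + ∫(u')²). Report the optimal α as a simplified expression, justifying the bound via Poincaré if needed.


α = 2*(25 + 6*π^2)/(3*(25 + 4*π^2))

Coercivity of a(·,·) on H^1_0(1, 7/2) means a(u, u) ≥ α ||u||_{H^1}² for every u ∈ H^1_0.
The interval has length L = 5/2, and Poincaré/coercivity depend only on L. Here a(u, u) = ∫(u')² + (2/3)·∫u².
Here 0 < c = 2/3 < 1. The condition a(u,u) ≥ α||u||_{H^1}² reads (1−α)∫(u')² ≥ (α−c)∫u². Any admissible α is ≤ 1 (rapidly oscillating u have ∫u²/∫(u')² → 0), and α = 1 would force 0 ≥ (1−c)∫u², impossible since c < 1; so 1−α > 0. By the sharp Poincaré inequality on H^1_0 of an interval of length L, ∫(u')² ≥ (π/L)²∫u² with equality for the first sine mode sin(π(x−x₀)/L) (x₀ the left endpoint), so the inequality holds for all u iff (1−α)(π/L)² ≥ α − c, i.e. α ≤ ((π/L)² + c)/((π/L)² + 1) = (1 + c(L/π)²)/(1 + (L/π)²). With (π/L)² = 4*π^2/25 and c = 2/3, the largest admissible constant is α = ((π/L)² + c)/((π/L)² + 1).
Simplifying, α = 2*(25 + 6*π^2)/(3*(25 + 4*π^2)).


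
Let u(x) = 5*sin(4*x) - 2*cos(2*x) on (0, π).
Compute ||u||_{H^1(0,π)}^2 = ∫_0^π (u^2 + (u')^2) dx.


||u||_{H^1(0,π)}^2 = 445*π/2

u'(x) = 4*sin(2*x) + 20*cos(4*x).
Expand u² and (u')² and integrate term by term on (0, π), using: for integers n ≥ 1, ∫_0^π sin²(nx) dx = ∫_0^π cos²(nx) dx = π/2; for n ≠ n', ∫_0^π sin(nx)sin(n'x) dx = ∫_0^π cos(nx)cos(n'x) dx = 0; and by product-to-sum, ∫_0^π sin(nx)cos(n'x) dx = ½∫_0^π [sin((n+n')x) + sin((n−n')x)] dx, which is 0 when n+n' is even and 2n/(n²−n'²) when n+n' is odd (it need not vanish on (0, π)).
  u² squared terms: (-2)²·∫cos(2x)² dx = 4·π/2 = 2*π;  (5)²·∫sin(4x)² dx = 25·π/2 = 25*π/2.
  u² cross terms: 2·(-2)·(5)·∫cos(2x)·sin(4x) dx = -20·(0) = 0.
  So ∫_0^π u² dx = 2*π + 25*π/2 + 0 = 29*π/2.
  (u')² squared terms: (4)²·∫sin(2x)² dx = 16·π/2 = 8*π;  (20)²·∫cos(4x)² dx = 400·π/2 = 200*π.
  (u')² cross terms: 2·(4)·(20)·∫sin(2x)·cos(4x) dx = 160·(0) = 0.
  So ∫_0^π (u')² dx = 8*π + 200*π + 0 = 208*π.
||u||_{H^1}^2 = (29*π/2) + (208*π) = 445*π/2.


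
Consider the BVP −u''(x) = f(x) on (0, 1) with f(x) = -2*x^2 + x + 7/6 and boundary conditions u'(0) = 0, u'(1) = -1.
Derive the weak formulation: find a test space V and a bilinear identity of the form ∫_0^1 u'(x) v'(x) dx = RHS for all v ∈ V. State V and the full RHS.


V = H^1(0, 1) (v unrestricted at boundary; u is determined up to an additive constant); weak form: ∫_0^1 u'v' dx = ∫_0^1 (-2*x^2 + x + 7/6) v dx − v(1) for all v ∈ V.

Multiply both sides by a test function v and integrate from 0 to 1:
  ∫_0^1 −u''(x) v(x) dx = ∫_0^1 f(x) v(x) dx.
Integrate the LHS by parts once:
  ∫_0^1 −u'' v dx = −[u'(x) v(x)]_0^1 + ∫_0^1 u'(x) v'(x) dx.
Thus ∫_0^1 u'(x) v'(x) dx = ∫_0^1 f(x) v(x) dx + [u'(x) v(x)]_0^1.
Choose V so that boundary terms are either known or forced to vanish.
u has inhomogeneous Neumann u'(0) = 0, u'(1) = -1. [u' v]_0^1 = (-1)·v(1) − (0)·v(0) = − v(1). Take V = H^1(0, 1); boundary term becomes part of RHS.
Weak formulation: find u (satisfying any essential BC) such that ∫_0^1 u'(x) v'(x) dx = ∫_0^1 f v dx − v(1) for all v ∈ V (Neumann data are natural BCs: they enter the RHS as boundary terms).
Substituting f(x) = -2*x^2 + x + 7/6, the right-hand side is ∫_0^1 (-2*x^2 + x + 7/6) v dx − v(1).
Compatibility check (pure Neumann): taking v ≡ 1 ∈ V gives 0 = ∫_0^1 f dx + (-1) − (0), i.e. ∫_0^1 f dx must equal u'(0) − u'(1) = 1. Indeed ∫_0^1 (-2*x^2 + x + 7/6) dx = 1, so the data are compatible. The solution is then unique only up to an additive constant (fix it e.g. by requiring ∫_0^1 u dx = 0).


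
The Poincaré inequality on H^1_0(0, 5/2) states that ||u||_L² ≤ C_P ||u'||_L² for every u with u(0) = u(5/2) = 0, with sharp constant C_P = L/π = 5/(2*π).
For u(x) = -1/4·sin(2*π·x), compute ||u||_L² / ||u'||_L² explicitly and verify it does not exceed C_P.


||u||_L² / ||u'||_L² = 1/(2*π) < C_P = 5/(2*π).

u(x) = -1/4·sin(2*π·x), so u'(x) = -π*cos(2*π*x)/2.
Writing u(x) = A·sin(kπx/L) with A = -1/4 and k = 5, use ∫_0^L sin²(kπx/L) dx = L/2 and ∫_0^L cos²(kπx/L) dx = L/2.
u² = 1/16·sin²(2*π·x) and (u')² = π^2/4·cos²(2*π·x), and each of sin², cos² integrates to L/2 = 5/4 over (0, 5/2).
∫_0^5/2 u² dx = 5/64, so ||u||_L² = sqrt(5)/8.
∫_0^5/2 (u')² dx = 5*π^2/16, so ||u'||_L² = sqrt(5)*π/4.
Ratio ||u||_L² / ||u'||_L² = 1/(2*π).
Sharp Poincaré constant on H^1_0(0, 5/2) is C_P = L/π = 5/(2*π), achieved by sin(2*π/5·x).
This is the k = 5 harmonic; the ratio L/(kπ) is strictly less than C_P = L/π, consistent with the sharp inequality ||u||_L² ≤ C_P ||u'||_L².


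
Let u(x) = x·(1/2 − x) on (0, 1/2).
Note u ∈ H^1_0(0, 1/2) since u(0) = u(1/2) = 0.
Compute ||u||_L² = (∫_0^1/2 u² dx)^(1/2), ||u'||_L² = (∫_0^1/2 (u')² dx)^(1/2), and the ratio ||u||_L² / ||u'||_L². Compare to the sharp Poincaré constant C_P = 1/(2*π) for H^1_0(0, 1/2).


||u||_L² / ||u'||_L² = sqrt(10)/20 < C_P = 1/(2*π).

u(x) = x·(1/2 − x), so u'(x) = 1/2 - 2*x.
u(x) = x·(1/2 − x) vanishes at x = 0 and x = 1/2, so u ∈ H^1_0(0, 1/2). Differentiate via the product rule and integrate the resulting polynomials term by term.
  ∫_0^1/2 u² dx = ∫_0^1/2 (x^4 - x^3 + x^2/4) dx. Term by term:
    ∫_0^1/2 x^4 dx = 1/160;  ∫_0^1/2 -x^3 dx = -1/64;  ∫_0^1/2 x^2/4 dx = 1/96.
  Sum: 1/160 − 1/64 + 1/96 = 1/960.
  ∫_0^1/2 (u')² dx = ∫_0^1/2 (4*x^2 - 2*x + 1/4) dx. Term by term:
    ∫_0^1/2 4*x^2 dx = 1/6;  ∫_0^1/2 -2*x dx = -1/4;  ∫_0^1/2 1/4 dx = 1/8.
  Sum: 1/6 − 1/4 + 1/8 = 1/24.
∫_0^1/2 u² dx = 1/960, so ||u||_L² = sqrt(15)/120.
∫_0^1/2 (u')² dx = 1/24, so ||u'||_L² = sqrt(6)/12.
Ratio ||u||_L² / ||u'||_L² = sqrt(10)/20.
Sharp Poincaré constant on H^1_0(0, 1/2) is C_P = L/π = 1/(2*π), achieved by sin(2*π·x).
A polynomial bump cannot attain the sharp Poincaré constant (only the first sine eigenfunction does), so the ratio is strictly less than C_P, consistent with ||u||_L² ≤ C_P ||u'||_L².


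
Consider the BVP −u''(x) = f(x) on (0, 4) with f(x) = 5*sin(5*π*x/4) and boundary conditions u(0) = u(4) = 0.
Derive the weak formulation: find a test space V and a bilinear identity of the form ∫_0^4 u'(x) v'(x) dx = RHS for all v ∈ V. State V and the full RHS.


V = H^1_0(0, 4) (so v(0) = v(4) = 0); weak form: ∫_0^4 u'v' dx = ∫_0^4 (5*sin(5*π*x/4)) v dx for all v ∈ V.

Multiply both sides by a test function v and integrate from 0 to 4:
  ∫_0^4 −u''(x) v(x) dx = ∫_0^4 f(x) v(x) dx.
Integrate the LHS by parts once:
  ∫_0^4 −u'' v dx = −[u'(x) v(x)]_0^4 + ∫_0^4 u'(x) v'(x) dx.
Thus ∫_0^4 u'(x) v'(x) dx = ∫_0^4 f(x) v(x) dx + [u'(x) v(x)]_0^4.
Choose V so that boundary terms are either known or forced to vanish.
u is Dirichlet: u(0) = u(4) = 0. Let V = H^1_0(0, 4); then v(0) = v(4) = 0, and [u' v]_0^4 = 0.
Weak formulation: find u (satisfying any essential BC) such that ∫_0^4 u'(x) v'(x) dx = ∫_0^4 f v dx for all v ∈ V.
Substituting f(x) = 5*sin(5*π*x/4), the right-hand side is ∫_0^4 (5*sin(5*π*x/4)) v dx.


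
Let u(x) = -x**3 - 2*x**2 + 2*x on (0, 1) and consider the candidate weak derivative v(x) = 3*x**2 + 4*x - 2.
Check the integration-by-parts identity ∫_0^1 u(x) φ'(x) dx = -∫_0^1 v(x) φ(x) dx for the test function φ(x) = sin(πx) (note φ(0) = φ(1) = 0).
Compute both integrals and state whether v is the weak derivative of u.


LHS = -12/π^3 + 3/π, RHS = -3/π + 12/π^3. No, v is not the weak derivative of u.

u(x) = -x**3 - 2*x**2 + 2*x, classical derivative u'(x) = -3*x**2 - 4*x + 2.
φ(x) = sin(πx), so φ'(x) = π*cos(π*x).
Note φ(0) = φ(1) = 0, so the boundary term u·φ vanishes.
LHS = ∫_0^1 u(x) φ'(x) dx = ∫_0^1 (-π*x^3*cos(π*x) - 2*π*x^2*cos(π*x) + 2*π*x*cos(π*x)) dx. Term by term:
  ∫_0^1 -π*x^3*cos(π*x) dx = -12/π^3 + 3/π;  ∫_0^1 -2*π*x^2*cos(π*x) dx = 4/π;  ∫_0^1 2*π*x*cos(π*x) dx = -4/π.
Sum: -12/π^3 + 3/π + 4/π − 4/π = -12/π^3 + 3/π.
So LHS = -12/π^3 + 3/π.
∫_0^1 v(x) φ(x) dx = ∫_0^1 (3*x^2*sin(π*x) + 4*x*sin(π*x) - 2*sin(π*x)) dx. Term by term:
  ∫_0^1 -2*sin(π*x) dx = -4/π;  ∫_0^1 3*x^2*sin(π*x) dx = -12/π^3 + 3/π;  ∫_0^1 4*x*sin(π*x) dx = 4/π.
Sum: -4/π + -12/π^3 + 3/π + 4/π = -12/π^3 + 3/π.
So RHS = -∫_0^1 v(x) φ(x) dx = -3/π + 12/π^3.
LHS − RHS = -24/π^3 + 6/π ≠ 0, so the identity fails.
(For a valid weak derivative the identity must hold for EVERY test function, in particular this one. The failure shows v is NOT the weak derivative of u.)
Correct weak derivative would be u'(x) = -3*x**2 - 4*x + 2.
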